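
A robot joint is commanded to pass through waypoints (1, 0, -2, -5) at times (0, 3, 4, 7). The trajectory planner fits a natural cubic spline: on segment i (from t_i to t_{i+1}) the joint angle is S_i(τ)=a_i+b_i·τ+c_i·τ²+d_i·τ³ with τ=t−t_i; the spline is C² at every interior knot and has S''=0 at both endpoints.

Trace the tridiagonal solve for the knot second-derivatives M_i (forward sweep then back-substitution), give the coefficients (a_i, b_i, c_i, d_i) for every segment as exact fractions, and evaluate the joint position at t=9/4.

Δ: Δ0=-1/3, Δ1=-2, Δ2=-1
row 1: diag=8, rhs=-10; c'=1/8, d'=-5/4
row 2: denom=8−1·1/8=63/8; d'=(6−1·-5/4)/(63/8)=58/63
back: M2=58/63
back: M1=-5/4−1/8·58/63=-86/63
M: M0=0, M1=-86/63, M2=58/63, M3=0
seg 0: a=1, c=M0/2=0, d=(M1−M0)/(6·3)=-43/567, b=Δ0−h0·(2M0+M1)/6=22/63
seg 1: a=0, c=M1/2=-43/63, d=(M2−M1)/(6·1)=8/21, b=Δ1−h1·(2M1+M2)/6=-107/63
seg 2: a=-2, c=M2/2=29/63, d=(M3−M2)/(6·3)=-29/567, b=Δ2−h2·(2M2+M3)/6=-121/63
t_q=9/4 → seg 0, τ=9/4; S=1+22/63·τ+0·τ²+-43/567·τ³=59/64

  seg 0: a=1 b=22/63 c=0 d=-43/567
  seg 1: a=0 b=-107/63 c=-43/63 d=8/21
  seg 2: a=-2 b=-121/63 c=29/63 d=-29/567
S(9/4) = 59/64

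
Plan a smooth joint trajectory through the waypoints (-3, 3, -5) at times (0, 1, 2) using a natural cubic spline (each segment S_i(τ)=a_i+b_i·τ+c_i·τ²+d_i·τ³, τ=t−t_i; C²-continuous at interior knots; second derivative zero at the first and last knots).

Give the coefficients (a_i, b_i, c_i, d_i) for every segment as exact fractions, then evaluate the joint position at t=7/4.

Δ: Δ0=6, Δ1=-8
row 1: diag=4, rhs=-84; c'=1/4, d'=-21
back: M1=-21
M: M0=0, M1=-21, M2=0
seg 0: a=-3, c=M0/2=0, d=(M1−M0)/(6·1)=-7/2, b=Δ0−h0·(2M0+M1)/6=19/2
seg 1: a=3, c=M1/2=-21/2, d=(M2−M1)/(6·1)=7/2, b=Δ1−h1·(2M1+M2)/6=-1
t_q=7/4 → seg 1, τ=3/4; S=3+-1·τ+-21/2·τ²+7/2·τ³=-279/128

  seg 0: a=-3 b=19/2 c=0 d=-7/2
  seg 1: a=3 b=-1 c=-21/2 d=7/2
S(7/4) = -279/128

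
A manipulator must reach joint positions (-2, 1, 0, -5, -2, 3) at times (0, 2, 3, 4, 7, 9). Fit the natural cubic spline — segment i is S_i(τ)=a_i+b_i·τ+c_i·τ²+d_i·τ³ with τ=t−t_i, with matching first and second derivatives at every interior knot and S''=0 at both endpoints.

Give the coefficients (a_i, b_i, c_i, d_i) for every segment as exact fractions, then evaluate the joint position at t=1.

  seg 0: a=-2 b=6101/3146 c=0 d=-691/6292
  seg 1: a=1 b=1955/3146 c=-2073/3146 d=-1514/1573
  seg 2: a=0 b=-1025/286 c=-11157/3146 d=3351/1573
  seg 3: a=-5 b=-13483/3146 c=8949/3146 d=-131/363
  seg 4: a=-2 b=9557/3146 c=-1269/3146 d=423/6292
S(1) = -1073/6292

Δ: Δ0=3/2, Δ1=-1, Δ2=-5, Δ3=1, Δ4=5/2
row 1: diag=6, rhs=-15; c'=1/6, d'=-5/2
row 2: denom=4−1·1/6=23/6; d'=(-24−1·-5/2)/(23/6)=-129/23
row 3: denom=8−1·6/23=178/23; d'=(36−1·-129/23)/(178/23)=957/178
row 4: denom=10−3·69/178=1573/178; d'=(9−3·957/178)/(1573/178)=-1269/1573
back: M4=-1269/1573
back: M3=957/178−69/178·-1269/1573=8949/1573
back: M2=-129/23−6/23·8949/1573=-11157/1573
back: M1=-5/2−1/6·-11157/1573=-2073/1573
M: M0=0, M1=-2073/1573, M2=-11157/1573, M3=8949/1573, M4=-1269/1573, M5=0
seg 0: a=-2, c=M0/2=0, d=(M1−M0)/(6·2)=-691/6292, b=Δ0−h0·(2M0+M1)/6=6101/3146
seg 1: a=1, c=M1/2=-2073/3146, d=(M2−M1)/(6·1)=-1514/1573, b=Δ1−h1·(2M1+M2)/6=1955/3146
seg 2: a=0, c=M2/2=-11157/3146, d=(M3−M2)/(6·1)=3351/1573, b=Δ2−h2·(2M2+M3)/6=-1025/286
seg 3: a=-5, c=M3/2=8949/3146, d=(M4−M3)/(6·3)=-131/363, b=Δ3−h3·(2M3+M4)/6=-13483/3146
seg 4: a=-2, c=M4/2=-1269/3146, d=(M5−M4)/(6·2)=423/6292, b=Δ4−h4·(2M4+M5)/6=9557/3146
t_q=1 → seg 0, τ=1; S=-2+6101/3146·τ+0·τ²+-691/6292·τ³=-1073/6292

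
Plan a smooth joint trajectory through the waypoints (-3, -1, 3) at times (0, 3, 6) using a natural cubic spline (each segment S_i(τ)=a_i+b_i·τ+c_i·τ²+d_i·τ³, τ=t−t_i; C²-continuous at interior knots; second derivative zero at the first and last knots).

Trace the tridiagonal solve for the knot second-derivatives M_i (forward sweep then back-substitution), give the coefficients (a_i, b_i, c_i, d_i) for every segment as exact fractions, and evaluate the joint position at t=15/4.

  seg 0: a=-3 b=1/2 c=0 d=1/54
  seg 1: a=-1 b=1 c=1/6 d=-1/54
S(15/4) = -21/128

Δ: Δ0=2/3, Δ1=4/3
row 1: diag=12, rhs=4; c'=1/4, d'=1/3
back: M1=1/3
M: M0=0, M1=1/3, M2=0
seg 0: a=-3, c=M0/2=0, d=(M1−M0)/(6·3)=1/54, b=Δ0−h0·(2M0+M1)/6=1/2
seg 1: a=-1, c=M1/2=1/6, d=(M2−M1)/(6·3)=-1/54, b=Δ1−h1·(2M1+M2)/6=1
t_q=15/4 → seg 1, τ=3/4; S=-1+1·τ+1/6·τ²+-1/54·τ³=-21/128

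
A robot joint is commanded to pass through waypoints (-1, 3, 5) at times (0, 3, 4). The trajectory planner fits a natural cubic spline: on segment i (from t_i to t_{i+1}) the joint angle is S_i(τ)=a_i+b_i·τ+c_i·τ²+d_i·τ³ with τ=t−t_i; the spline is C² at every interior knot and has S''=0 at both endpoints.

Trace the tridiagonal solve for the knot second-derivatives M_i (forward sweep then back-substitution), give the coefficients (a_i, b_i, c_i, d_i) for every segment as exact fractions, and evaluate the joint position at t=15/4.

  seg 0: a=-1 b=13/12 c=0 d=1/36
  seg 1: a=3 b=11/6 c=1/4 d=-1/12
S(15/4) = 1147/256

Δ: Δ0=4/3, Δ1=2
row 1: diag=8, rhs=4; c'=1/8, d'=1/2
back: M1=1/2
M: M0=0, M1=1/2, M2=0
seg 0: a=-1, c=M0/2=0, d=(M1−M0)/(6·3)=1/36, b=Δ0−h0·(2M0+M1)/6=13/12
seg 1: a=3, c=M1/2=1/4, d=(M2−M1)/(6·1)=-1/12, b=Δ1−h1·(2M1+M2)/6=11/6
t_q=15/4 → seg 1, τ=3/4; S=3+11/6·τ+1/4·τ²+-1/12·τ³=1147/256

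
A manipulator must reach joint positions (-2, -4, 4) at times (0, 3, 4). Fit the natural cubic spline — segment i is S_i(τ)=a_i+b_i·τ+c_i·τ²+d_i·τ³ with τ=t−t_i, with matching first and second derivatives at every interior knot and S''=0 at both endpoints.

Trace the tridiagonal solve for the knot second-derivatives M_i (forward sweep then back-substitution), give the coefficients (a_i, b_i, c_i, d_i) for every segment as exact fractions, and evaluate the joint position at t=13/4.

Δ: Δ0=-2/3, Δ1=8
row 1: diag=8, rhs=52; c'=1/8, d'=13/2
back: M1=13/2
M: M0=0, M1=13/2, M2=0
seg 0: a=-2, c=M0/2=0, d=(M1−M0)/(6·3)=13/36, b=Δ0−h0·(2M0+M1)/6=-47/12
seg 1: a=-4, c=M1/2=13/4, d=(M2−M1)/(6·1)=-13/12, b=Δ1−h1·(2M1+M2)/6=35/6
t_q=13/4 → seg 1, τ=1/4; S=-4+35/6·τ+13/4·τ²+-13/12·τ³=-603/256

  seg 0: a=-2 b=-47/12 c=0 d=13/36
  seg 1: a=-4 b=35/6 c=13/4 d=-13/12
S(13/4) = -603/256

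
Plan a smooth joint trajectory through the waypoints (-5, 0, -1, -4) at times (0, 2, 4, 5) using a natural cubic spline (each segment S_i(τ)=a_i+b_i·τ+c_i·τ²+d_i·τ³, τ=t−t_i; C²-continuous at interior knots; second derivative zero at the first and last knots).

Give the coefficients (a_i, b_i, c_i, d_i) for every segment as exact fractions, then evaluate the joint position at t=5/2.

  seg 0: a=-5 b=34/11 c=0 d=-13/88
  seg 1: a=0 b=29/22 c=-39/44 d=-1/88
  seg 2: a=-1 b=-26/11 c=-21/22 d=7/22
S(5/2) = 307/704

Δ: Δ0=5/2, Δ1=-1/2, Δ2=-3
row 1: diag=8, rhs=-18; c'=1/4, d'=-9/4
row 2: denom=6−2·1/4=11/2; d'=(-15−2·-9/4)/(11/2)=-21/11
back: M2=-21/11
back: M1=-9/4−1/4·-21/11=-39/22
M: M0=0, M1=-39/22, M2=-21/11, M3=0
seg 0: a=-5, c=M0/2=0, d=(M1−M0)/(6·2)=-13/88, b=Δ0−h0·(2M0+M1)/6=34/11
seg 1: a=0, c=M1/2=-39/44, d=(M2−M1)/(6·2)=-1/88, b=Δ1−h1·(2M1+M2)/6=29/22
seg 2: a=-1, c=M2/2=-21/22, d=(M3−M2)/(6·1)=7/22, b=Δ2−h2·(2M2+M3)/6=-26/11
t_q=5/2 → seg 1, τ=1/2; S=0+29/22·τ+-39/44·τ²+-1/88·τ³=307/704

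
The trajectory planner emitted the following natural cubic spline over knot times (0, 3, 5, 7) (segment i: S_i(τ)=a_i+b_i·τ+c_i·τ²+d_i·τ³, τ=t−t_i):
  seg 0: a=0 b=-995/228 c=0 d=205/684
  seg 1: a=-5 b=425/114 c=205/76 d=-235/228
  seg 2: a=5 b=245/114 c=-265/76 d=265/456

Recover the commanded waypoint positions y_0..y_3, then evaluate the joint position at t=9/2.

y_0 = S_0(0) = a_0 = 0
y_1 = S_1(0) = a_1 = -5
y_2 = S_2(0) = a_2 = 5
y_3 = S_2(2) = 0
t_q=9/2 is in segment 1 (τ=3/2); S_1(τ)=1935/608

y_0=0 y_1=-5 y_2=5 y_3=0
S(9/2) = 1935/608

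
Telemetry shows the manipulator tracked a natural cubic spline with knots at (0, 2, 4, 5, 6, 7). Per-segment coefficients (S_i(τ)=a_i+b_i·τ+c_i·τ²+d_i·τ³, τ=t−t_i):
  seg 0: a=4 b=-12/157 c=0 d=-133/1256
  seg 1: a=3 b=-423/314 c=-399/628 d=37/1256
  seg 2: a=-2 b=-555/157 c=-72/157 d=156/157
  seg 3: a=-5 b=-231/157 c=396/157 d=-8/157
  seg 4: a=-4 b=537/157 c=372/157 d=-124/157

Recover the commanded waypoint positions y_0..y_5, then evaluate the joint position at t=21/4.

y_0 = S_0(0) = a_0 = 4
y_1 = S_1(0) = a_1 = 3
y_2 = S_2(0) = a_2 = -2
y_3 = S_3(0) = a_3 = -5
y_4 = S_4(0) = a_4 = -4
y_5 = S_4(1) = 1
t_q=21/4 is in segment 3 (τ=1/4); S_3(τ)=-6545/1256

y_0=4 y_1=3 y_2=-2 y_3=-5 y_4=-4 y_5=1
S(21/4) = -6545/1256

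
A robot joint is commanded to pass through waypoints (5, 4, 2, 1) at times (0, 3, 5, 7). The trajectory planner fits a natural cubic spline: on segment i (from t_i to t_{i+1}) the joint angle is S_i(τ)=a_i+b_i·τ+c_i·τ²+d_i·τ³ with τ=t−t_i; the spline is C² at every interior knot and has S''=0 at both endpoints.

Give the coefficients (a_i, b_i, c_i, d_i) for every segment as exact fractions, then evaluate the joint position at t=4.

  seg 0: a=5 b=-1/12 c=0 d=-1/36
  seg 1: a=4 b=-5/6 c=-1/4 d=1/12
  seg 2: a=2 b=-5/6 c=1/4 d=-1/24
S(4) = 3

Δ: Δ0=-1/3, Δ1=-1, Δ2=-1/2
row 1: diag=10, rhs=-4; c'=1/5, d'=-2/5
row 2: denom=8−2·1/5=38/5; d'=(3−2·-2/5)/(38/5)=1/2
back: M2=1/2
back: M1=-2/5−1/5·1/2=-1/2
M: M0=0, M1=-1/2, M2=1/2, M3=0
seg 0: a=5, c=M0/2=0, d=(M1−M0)/(6·3)=-1/36, b=Δ0−h0·(2M0+M1)/6=-1/12
seg 1: a=4, c=M1/2=-1/4, d=(M2−M1)/(6·2)=1/12, b=Δ1−h1·(2M1+M2)/6=-5/6
seg 2: a=2, c=M2/2=1/4, d=(M3−M2)/(6·2)=-1/24, b=Δ2−h2·(2M2+M3)/6=-5/6
t_q=4 → seg 1, τ=1; S=4+-5/6·τ+-1/4·τ²+1/12·τ³=3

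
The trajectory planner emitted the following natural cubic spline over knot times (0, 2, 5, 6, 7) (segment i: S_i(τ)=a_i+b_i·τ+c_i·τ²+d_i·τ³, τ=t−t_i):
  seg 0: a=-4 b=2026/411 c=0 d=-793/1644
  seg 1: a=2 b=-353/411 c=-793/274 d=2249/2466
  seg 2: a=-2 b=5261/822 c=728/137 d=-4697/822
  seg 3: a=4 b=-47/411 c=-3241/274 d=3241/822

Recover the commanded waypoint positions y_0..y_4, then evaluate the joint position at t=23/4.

y_0=-4 y_1=2 y_2=-2 y_3=4 y_4=-4
S(23/4) = 59247/17536

y_0 = S_0(0) = a_0 = -4
y_1 = S_1(0) = a_1 = 2
y_2 = S_2(0) = a_2 = -2
y_3 = S_3(0) = a_3 = 4
y_4 = S_3(1) = -4
t_q=23/4 is in segment 2 (τ=3/4); S_2(τ)=59247/17536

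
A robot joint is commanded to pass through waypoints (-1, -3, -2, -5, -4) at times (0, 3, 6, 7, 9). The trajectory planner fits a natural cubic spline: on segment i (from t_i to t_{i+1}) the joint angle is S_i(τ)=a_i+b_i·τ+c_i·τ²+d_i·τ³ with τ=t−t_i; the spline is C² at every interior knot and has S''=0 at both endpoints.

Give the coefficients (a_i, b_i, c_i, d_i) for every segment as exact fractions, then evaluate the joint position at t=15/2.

  seg 0: a=-1 b=-277/204 c=0 d=47/612
  seg 1: a=-3 b=73/102 c=47/68 d=-167/612
  seg 2: a=-2 b=-511/204 c=-30/17 d=259/204
  seg 3: a=-5 b=-227/102 c=139/68 d=-139/408
S(15/2) = -6141/1088

Δ: Δ0=-2/3, Δ1=1/3, Δ2=-3, Δ3=1/2
row 1: diag=12, rhs=6; c'=1/4, d'=1/2
row 2: denom=8−3·1/4=29/4; d'=(-20−3·1/2)/(29/4)=-86/29
row 3: denom=6−1·4/29=170/29; d'=(21−1·-86/29)/(170/29)=139/34
back: M3=139/34
back: M2=-86/29−4/29·139/34=-60/17
back: M1=1/2−1/4·-60/17=47/34
M: M0=0, M1=47/34, M2=-60/17, M3=139/34, M4=0
seg 0: a=-1, c=M0/2=0, d=(M1−M0)/(6·3)=47/612, b=Δ0−h0·(2M0+M1)/6=-277/204
seg 1: a=-3, c=M1/2=47/68, d=(M2−M1)/(6·3)=-167/612, b=Δ1−h1·(2M1+M2)/6=73/102
seg 2: a=-2, c=M2/2=-30/17, d=(M3−M2)/(6·1)=259/204, b=Δ2−h2·(2M2+M3)/6=-511/204
seg 3: a=-5, c=M3/2=139/68, d=(M4−M3)/(6·2)=-139/408, b=Δ3−h3·(2M3+M4)/6=-227/102
t_q=15/2 → seg 3, τ=1/2; S=-5+-227/102·τ+139/68·τ²+-139/408·τ³=-6141/1088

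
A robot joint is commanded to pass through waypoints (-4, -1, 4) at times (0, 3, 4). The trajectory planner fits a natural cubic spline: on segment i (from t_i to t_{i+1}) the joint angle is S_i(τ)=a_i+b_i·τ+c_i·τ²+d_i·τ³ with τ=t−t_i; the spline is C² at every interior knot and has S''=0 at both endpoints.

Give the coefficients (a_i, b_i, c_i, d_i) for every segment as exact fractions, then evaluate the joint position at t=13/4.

  seg 0: a=-4 b=-1/2 c=0 d=1/6
  seg 1: a=-1 b=4 c=3/2 d=-1/2
S(13/4) = 11/128

Δ: Δ0=1, Δ1=5
row 1: diag=8, rhs=24; c'=1/8, d'=3
back: M1=3
M: M0=0, M1=3, M2=0
seg 0: a=-4, c=M0/2=0, d=(M1−M0)/(6·3)=1/6, b=Δ0−h0·(2M0+M1)/6=-1/2
seg 1: a=-1, c=M1/2=3/2, d=(M2−M1)/(6·1)=-1/2, b=Δ1−h1·(2M1+M2)/6=4
t_q=13/4 → seg 1, τ=1/4; S=-1+4·τ+3/2·τ²+-1/2·τ³=11/128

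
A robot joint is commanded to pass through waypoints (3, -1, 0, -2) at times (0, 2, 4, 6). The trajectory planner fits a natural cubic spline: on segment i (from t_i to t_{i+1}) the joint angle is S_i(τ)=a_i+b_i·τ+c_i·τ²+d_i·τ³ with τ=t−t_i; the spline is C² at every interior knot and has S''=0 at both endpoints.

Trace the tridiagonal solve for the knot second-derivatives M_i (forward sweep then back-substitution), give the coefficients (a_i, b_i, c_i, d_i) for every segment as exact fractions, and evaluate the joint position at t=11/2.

  seg 0: a=3 b=-83/30 c=0 d=23/120
  seg 1: a=-1 b=-7/15 c=23/20 d=-1/3
  seg 2: a=0 b=2/15 c=-17/20 d=17/120
S(11/2) = -79/64

Δ: Δ0=-2, Δ1=1/2, Δ2=-1
row 1: diag=8, rhs=15; c'=1/4, d'=15/8
row 2: denom=8−2·1/4=15/2; d'=(-9−2·15/8)/(15/2)=-17/10
back: M2=-17/10
back: M1=15/8−1/4·-17/10=23/10
M: M0=0, M1=23/10, M2=-17/10, M3=0
seg 0: a=3, c=M0/2=0, d=(M1−M0)/(6·2)=23/120, b=Δ0−h0·(2M0+M1)/6=-83/30
seg 1: a=-1, c=M1/2=23/20, d=(M2−M1)/(6·2)=-1/3, b=Δ1−h1·(2M1+M2)/6=-7/15
seg 2: a=0, c=M2/2=-17/20, d=(M3−M2)/(6·2)=17/120, b=Δ2−h2·(2M2+M3)/6=2/15
t_q=11/2 → seg 2, τ=3/2; S=0+2/15·τ+-17/20·τ²+17/120·τ³=-79/64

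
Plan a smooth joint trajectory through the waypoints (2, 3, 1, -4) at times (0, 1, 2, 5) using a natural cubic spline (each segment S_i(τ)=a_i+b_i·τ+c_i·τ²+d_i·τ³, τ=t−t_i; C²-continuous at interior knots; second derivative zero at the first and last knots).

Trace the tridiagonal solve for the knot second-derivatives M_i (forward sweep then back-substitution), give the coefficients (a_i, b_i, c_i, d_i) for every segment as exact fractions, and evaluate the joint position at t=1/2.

  seg 0: a=2 b=166/93 c=0 d=-73/93
  seg 1: a=3 b=-53/93 c=-73/31 d=86/93
  seg 2: a=1 b=-233/93 c=13/31 d=-13/279
S(1/2) = 693/248

Δ: Δ0=1, Δ1=-2, Δ2=-5/3
row 1: diag=4, rhs=-18; c'=1/4, d'=-9/2
row 2: denom=8−1·1/4=31/4; d'=(2−1·-9/2)/(31/4)=26/31
back: M2=26/31
back: M1=-9/2−1/4·26/31=-146/31
M: M0=0, M1=-146/31, M2=26/31, M3=0
seg 0: a=2, c=M0/2=0, d=(M1−M0)/(6·1)=-73/93, b=Δ0−h0·(2M0+M1)/6=166/93
seg 1: a=3, c=M1/2=-73/31, d=(M2−M1)/(6·1)=86/93, b=Δ1−h1·(2M1+M2)/6=-53/93
seg 2: a=1, c=M2/2=13/31, d=(M3−M2)/(6·3)=-13/279, b=Δ2−h2·(2M2+M3)/6=-233/93
t_q=1/2 → seg 0, τ=1/2; S=2+166/93·τ+0·τ²+-73/93·τ³=693/248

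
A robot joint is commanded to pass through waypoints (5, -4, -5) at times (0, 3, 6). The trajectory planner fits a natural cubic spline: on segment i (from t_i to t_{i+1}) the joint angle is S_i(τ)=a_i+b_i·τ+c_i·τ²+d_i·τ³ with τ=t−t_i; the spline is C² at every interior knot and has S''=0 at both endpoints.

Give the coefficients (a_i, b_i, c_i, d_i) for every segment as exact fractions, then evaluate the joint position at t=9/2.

Δ: Δ0=-3, Δ1=-1/3
row 1: diag=12, rhs=16; c'=1/4, d'=4/3
back: M1=4/3
M: M0=0, M1=4/3, M2=0
seg 0: a=5, c=M0/2=0, d=(M1−M0)/(6·3)=2/27, b=Δ0−h0·(2M0+M1)/6=-11/3
seg 1: a=-4, c=M1/2=2/3, d=(M2−M1)/(6·3)=-2/27, b=Δ1−h1·(2M1+M2)/6=-5/3
t_q=9/2 → seg 1, τ=3/2; S=-4+-5/3·τ+2/3·τ²+-2/27·τ³=-21/4

  seg 0: a=5 b=-11/3 c=0 d=2/27
  seg 1: a=-4 b=-5/3 c=2/3 d=-2/27
S(9/2) = -21/4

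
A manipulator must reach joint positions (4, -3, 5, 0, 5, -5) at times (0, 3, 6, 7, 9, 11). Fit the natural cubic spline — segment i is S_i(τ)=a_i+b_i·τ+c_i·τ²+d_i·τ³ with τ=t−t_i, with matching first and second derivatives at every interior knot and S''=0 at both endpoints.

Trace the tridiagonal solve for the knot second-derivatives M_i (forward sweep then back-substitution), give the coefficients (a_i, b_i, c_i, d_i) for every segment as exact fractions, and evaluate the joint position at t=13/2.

Δ: Δ0=-7/3, Δ1=8/3, Δ2=-5, Δ3=5/2, Δ4=-5
row 1: diag=12, rhs=30; c'=1/4, d'=5/2
row 2: denom=8−3·1/4=29/4; d'=(-46−3·5/2)/(29/4)=-214/29
row 3: denom=6−1·4/29=170/29; d'=(45−1·-214/29)/(170/29)=1519/170
row 4: denom=8−2·29/85=622/85; d'=(-45−2·1519/170)/(622/85)=-2672/311
back: M4=-2672/311
back: M3=1519/170−29/85·-2672/311=7381/622
back: M2=-214/29−4/29·7381/622=-2804/311
back: M1=5/2−1/4·-2804/311=2957/622
M: M0=0, M1=2957/622, M2=-2804/311, M3=7381/622, M4=-2672/311, M5=0
seg 0: a=4, c=M0/2=0, d=(M1−M0)/(6·3)=2957/11196, b=Δ0−h0·(2M0+M1)/6=-17579/3732
seg 1: a=-3, c=M1/2=2957/1244, d=(M2−M1)/(6·3)=-2855/3732, b=Δ1−h1·(2M1+M2)/6=4517/1866
seg 2: a=5, c=M2/2=-1402/311, d=(M3−M2)/(6·1)=12989/3732, b=Δ2−h2·(2M2+M3)/6=-14825/3732
seg 3: a=0, c=M3/2=7381/1244, d=(M4−M3)/(6·2)=-12725/7464, b=Δ3−h3·(2M3+M4)/6=-4753/1866
seg 4: a=5, c=M4/2=-1336/311, d=(M5−M4)/(6·2)=668/933, b=Δ4−h4·(2M4+M5)/6=679/933
t_q=13/2 → seg 2, τ=1/2; S=5+-14825/3732·τ+-1402/311·τ²+12989/3732·τ³=23107/9952

  seg 0: a=4 b=-17579/3732 c=0 d=2957/11196
  seg 1: a=-3 b=4517/1866 c=2957/1244 d=-2855/3732
  seg 2: a=5 b=-14825/3732 c=-1402/311 d=12989/3732
  seg 3: a=0 b=-4753/1866 c=7381/1244 d=-12725/7464
  seg 4: a=5 b=679/933 c=-1336/311 d=668/933
S(13/2) = 23107/9952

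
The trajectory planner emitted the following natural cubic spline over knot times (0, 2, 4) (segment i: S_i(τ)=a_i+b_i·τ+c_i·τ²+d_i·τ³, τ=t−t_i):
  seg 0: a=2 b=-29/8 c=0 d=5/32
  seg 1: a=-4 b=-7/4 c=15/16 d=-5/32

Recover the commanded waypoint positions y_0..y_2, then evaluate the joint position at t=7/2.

y_0 = S_0(0) = a_0 = 2
y_1 = S_1(0) = a_1 = -4
y_2 = S_1(2) = -5
t_q=7/2 is in segment 1 (τ=3/2); S_1(τ)=-1291/256

y_0=2 y_1=-4 y_2=-5
S(7/2) = -1291/256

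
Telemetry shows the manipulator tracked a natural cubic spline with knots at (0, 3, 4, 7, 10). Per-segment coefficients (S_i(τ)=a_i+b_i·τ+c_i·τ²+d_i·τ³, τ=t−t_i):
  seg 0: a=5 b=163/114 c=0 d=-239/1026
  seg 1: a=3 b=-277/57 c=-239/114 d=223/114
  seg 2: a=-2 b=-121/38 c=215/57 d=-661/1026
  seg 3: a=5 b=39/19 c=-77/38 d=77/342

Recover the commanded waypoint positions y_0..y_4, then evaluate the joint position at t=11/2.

y_0=5 y_1=3 y_2=-2 y_3=5 y_4=-1
S(11/2) = -141/304

y_0 = S_0(0) = a_0 = 5
y_1 = S_1(0) = a_1 = 3
y_2 = S_2(0) = a_2 = -2
y_3 = S_3(0) = a_3 = 5
y_4 = S_3(3) = -1
t_q=11/2 is in segment 2 (τ=3/2); S_2(τ)=-141/304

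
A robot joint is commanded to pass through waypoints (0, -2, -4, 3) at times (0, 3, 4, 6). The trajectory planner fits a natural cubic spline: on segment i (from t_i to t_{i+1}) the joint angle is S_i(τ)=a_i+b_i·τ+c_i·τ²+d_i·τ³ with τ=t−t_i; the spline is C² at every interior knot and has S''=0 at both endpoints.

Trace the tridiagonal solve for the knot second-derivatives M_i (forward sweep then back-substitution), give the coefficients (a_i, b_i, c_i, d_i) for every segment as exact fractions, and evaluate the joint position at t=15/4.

Δ: Δ0=-2/3, Δ1=-2, Δ2=7/2
row 1: diag=8, rhs=-8; c'=1/8, d'=-1
row 2: denom=6−1·1/8=47/8; d'=(33−1·-1)/(47/8)=272/47
back: M2=272/47
back: M1=-1−1/8·272/47=-81/47
M: M0=0, M1=-81/47, M2=272/47, M3=0
seg 0: a=0, c=M0/2=0, d=(M1−M0)/(6·3)=-9/94, b=Δ0−h0·(2M0+M1)/6=55/282
seg 1: a=-2, c=M1/2=-81/94, d=(M2−M1)/(6·1)=353/282, b=Δ1−h1·(2M1+M2)/6=-337/141
seg 2: a=-4, c=M2/2=136/47, d=(M3−M2)/(6·2)=-68/141, b=Δ2−h2·(2M2+M3)/6=-101/282
t_q=15/4 → seg 1, τ=3/4; S=-2+-337/141·τ+-81/94·τ²+353/282·τ³=-22555/6016

  seg 0: a=0 b=55/282 c=0 d=-9/94
  seg 1: a=-2 b=-337/141 c=-81/94 d=353/282
  seg 2: a=-4 b=-101/282 c=136/47 d=-68/141
S(15/4) = -22555/6016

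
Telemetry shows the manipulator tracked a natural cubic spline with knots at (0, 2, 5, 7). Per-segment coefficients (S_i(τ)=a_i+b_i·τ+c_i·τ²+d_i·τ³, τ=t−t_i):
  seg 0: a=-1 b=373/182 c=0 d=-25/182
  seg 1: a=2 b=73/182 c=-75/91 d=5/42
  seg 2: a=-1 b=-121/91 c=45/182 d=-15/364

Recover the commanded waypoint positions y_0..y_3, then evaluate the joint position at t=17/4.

y_0 = S_0(0) = a_0 = -1
y_1 = S_1(0) = a_1 = 2
y_2 = S_2(0) = a_2 = -1
y_3 = S_2(2) = -3
t_q=17/4 is in segment 1 (τ=9/4); S_1(τ)=1003/11648

y_0=-1 y_1=2 y_2=-1 y_3=-3
S(17/4) = 1003/11648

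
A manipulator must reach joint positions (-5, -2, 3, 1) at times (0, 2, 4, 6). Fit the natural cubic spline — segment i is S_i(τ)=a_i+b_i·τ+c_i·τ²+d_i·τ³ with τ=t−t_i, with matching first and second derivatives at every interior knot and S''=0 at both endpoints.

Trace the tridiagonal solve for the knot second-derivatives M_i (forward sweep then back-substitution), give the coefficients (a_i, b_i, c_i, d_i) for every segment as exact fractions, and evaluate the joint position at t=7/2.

  seg 0: a=-5 b=1 c=0 d=1/8
  seg 1: a=-2 b=5/2 c=3/4 d=-3/8
  seg 2: a=3 b=1 c=-3/2 d=1/4
S(7/2) = 139/64

Δ: Δ0=3/2, Δ1=5/2, Δ2=-1
row 1: diag=8, rhs=6; c'=1/4, d'=3/4
row 2: denom=8−2·1/4=15/2; d'=(-21−2·3/4)/(15/2)=-3
back: M2=-3
back: M1=3/4−1/4·-3=3/2
M: M0=0, M1=3/2, M2=-3, M3=0
seg 0: a=-5, c=M0/2=0, d=(M1−M0)/(6·2)=1/8, b=Δ0−h0·(2M0+M1)/6=1
seg 1: a=-2, c=M1/2=3/4, d=(M2−M1)/(6·2)=-3/8, b=Δ1−h1·(2M1+M2)/6=5/2
seg 2: a=3, c=M2/2=-3/2, d=(M3−M2)/(6·2)=1/4, b=Δ2−h2·(2M2+M3)/6=1
t_q=7/2 → seg 1, τ=3/2; S=-2+5/2·τ+3/4·τ²+-3/8·τ³=139/64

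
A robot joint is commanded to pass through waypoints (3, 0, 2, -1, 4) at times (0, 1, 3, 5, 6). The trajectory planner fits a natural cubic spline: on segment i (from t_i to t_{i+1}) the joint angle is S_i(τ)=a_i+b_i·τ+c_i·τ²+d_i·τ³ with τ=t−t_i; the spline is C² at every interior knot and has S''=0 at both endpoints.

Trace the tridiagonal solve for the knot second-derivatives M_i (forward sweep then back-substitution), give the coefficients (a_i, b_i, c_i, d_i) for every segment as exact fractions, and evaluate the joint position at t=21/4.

  seg 0: a=3 b=-119/30 c=0 d=29/30
  seg 1: a=0 b=-16/15 c=29/10 d=-14/15
  seg 2: a=2 b=-2/3 c=-27/10 d=137/120
  seg 3: a=-1 b=67/30 c=83/20 d=-83/60
S(21/4) = -261/1280

Δ: Δ0=-3, Δ1=1, Δ2=-3/2, Δ3=5
row 1: diag=6, rhs=24; c'=1/3, d'=4
row 2: denom=8−2·1/3=22/3; d'=(-15−2·4)/(22/3)=-69/22
row 3: denom=6−2·3/11=60/11; d'=(39−2·-69/22)/(60/11)=83/10
back: M3=83/10
back: M2=-69/22−3/11·83/10=-27/5
back: M1=4−1/3·-27/5=29/5
M: M0=0, M1=29/5, M2=-27/5, M3=83/10, M4=0
seg 0: a=3, c=M0/2=0, d=(M1−M0)/(6·1)=29/30, b=Δ0−h0·(2M0+M1)/6=-119/30
seg 1: a=0, c=M1/2=29/10, d=(M2−M1)/(6·2)=-14/15, b=Δ1−h1·(2M1+M2)/6=-16/15
seg 2: a=2, c=M2/2=-27/10, d=(M3−M2)/(6·2)=137/120, b=Δ2−h2·(2M2+M3)/6=-2/3
seg 3: a=-1, c=M3/2=83/20, d=(M4−M3)/(6·1)=-83/60, b=Δ3−h3·(2M3+M4)/6=67/30
t_q=21/4 → seg 3, τ=1/4; S=-1+67/30·τ+83/20·τ²+-83/60·τ³=-261/1280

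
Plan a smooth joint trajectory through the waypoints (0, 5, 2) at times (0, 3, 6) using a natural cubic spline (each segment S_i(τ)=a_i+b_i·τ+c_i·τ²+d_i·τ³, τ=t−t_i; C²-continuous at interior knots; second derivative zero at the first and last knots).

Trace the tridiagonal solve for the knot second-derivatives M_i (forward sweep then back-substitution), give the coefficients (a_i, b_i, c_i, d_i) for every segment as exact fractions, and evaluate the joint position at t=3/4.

  seg 0: a=0 b=7/3 c=0 d=-2/27
  seg 1: a=5 b=1/3 c=-2/3 d=2/27
S(3/4) = 55/32

Δ: Δ0=5/3, Δ1=-1
row 1: diag=12, rhs=-16; c'=1/4, d'=-4/3
back: M1=-4/3
M: M0=0, M1=-4/3, M2=0
seg 0: a=0, c=M0/2=0, d=(M1−M0)/(6·3)=-2/27, b=Δ0−h0·(2M0+M1)/6=7/3
seg 1: a=5, c=M1/2=-2/3, d=(M2−M1)/(6·3)=2/27, b=Δ1−h1·(2M1+M2)/6=1/3
t_q=3/4 → seg 0, τ=3/4; S=0+7/3·τ+0·τ²+-2/27·τ³=55/32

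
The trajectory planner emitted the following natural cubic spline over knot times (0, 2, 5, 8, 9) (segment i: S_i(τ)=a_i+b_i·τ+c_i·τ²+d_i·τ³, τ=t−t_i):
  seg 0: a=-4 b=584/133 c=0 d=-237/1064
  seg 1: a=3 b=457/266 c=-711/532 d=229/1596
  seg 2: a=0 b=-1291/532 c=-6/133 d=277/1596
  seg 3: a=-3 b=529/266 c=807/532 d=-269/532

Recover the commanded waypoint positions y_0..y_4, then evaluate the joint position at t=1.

y_0=-4 y_1=3 y_2=0 y_3=-3 y_4=0
S(1) = 179/1064

y_0 = S_0(0) = a_0 = -4
y_1 = S_1(0) = a_1 = 3
y_2 = S_2(0) = a_2 = 0
y_3 = S_3(0) = a_3 = -3
y_4 = S_3(1) = 0
t_q=1 is in segment 0 (τ=1); S_0(τ)=179/1064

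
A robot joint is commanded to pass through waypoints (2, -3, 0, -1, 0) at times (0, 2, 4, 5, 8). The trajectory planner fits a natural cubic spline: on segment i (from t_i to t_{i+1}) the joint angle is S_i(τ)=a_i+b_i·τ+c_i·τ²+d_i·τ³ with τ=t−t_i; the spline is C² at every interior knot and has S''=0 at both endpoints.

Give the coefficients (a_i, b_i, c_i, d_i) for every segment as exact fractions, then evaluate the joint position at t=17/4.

  seg 0: a=2 b=-991/258 c=0 d=173/516
  seg 1: a=-3 b=47/258 c=173/86 d=-349/516
  seg 2: a=0 b=29/258 c=-88/43 d=241/258
  seg 3: a=-1 b=-152/129 c=65/86 d=-65/774
S(17/4) = -469/5504

Δ: Δ0=-5/2, Δ1=3/2, Δ2=-1, Δ3=1/3
row 1: diag=8, rhs=24; c'=1/4, d'=3
row 2: denom=6−2·1/4=11/2; d'=(-15−2·3)/(11/2)=-42/11
row 3: denom=8−1·2/11=86/11; d'=(8−1·-42/11)/(86/11)=65/43
back: M3=65/43
back: M2=-42/11−2/11·65/43=-176/43
back: M1=3−1/4·-176/43=173/43
M: M0=0, M1=173/43, M2=-176/43, M3=65/43, M4=0
seg 0: a=2, c=M0/2=0, d=(M1−M0)/(6·2)=173/516, b=Δ0−h0·(2M0+M1)/6=-991/258
seg 1: a=-3, c=M1/2=173/86, d=(M2−M1)/(6·2)=-349/516, b=Δ1−h1·(2M1+M2)/6=47/258
seg 2: a=0, c=M2/2=-88/43, d=(M3−M2)/(6·1)=241/258, b=Δ2−h2·(2M2+M3)/6=29/258
seg 3: a=-1, c=M3/2=65/86, d=(M4−M3)/(6·3)=-65/774, b=Δ3−h3·(2M3+M4)/6=-152/129
t_q=17/4 → seg 2, τ=1/4; S=0+29/258·τ+-88/43·τ²+241/258·τ³=-469/5504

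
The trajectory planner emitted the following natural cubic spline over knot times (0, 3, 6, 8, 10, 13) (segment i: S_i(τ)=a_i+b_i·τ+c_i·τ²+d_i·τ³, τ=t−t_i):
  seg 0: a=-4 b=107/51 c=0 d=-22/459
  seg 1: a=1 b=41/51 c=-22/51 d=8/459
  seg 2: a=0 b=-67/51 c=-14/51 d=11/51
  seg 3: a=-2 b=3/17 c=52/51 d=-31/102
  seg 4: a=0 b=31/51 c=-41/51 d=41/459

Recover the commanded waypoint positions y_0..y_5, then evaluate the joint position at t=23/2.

y_0 = S_0(0) = a_0 = -4
y_1 = S_1(0) = a_1 = 1
y_2 = S_2(0) = a_2 = 0
y_3 = S_3(0) = a_3 = -2
y_4 = S_4(0) = a_4 = 0
y_5 = S_4(3) = -3
t_q=23/2 is in segment 4 (τ=3/2); S_4(τ)=-81/136

y_0=-4 y_1=1 y_2=0 y_3=-2 y_4=0 y_5=-3
S(23/2) = -81/136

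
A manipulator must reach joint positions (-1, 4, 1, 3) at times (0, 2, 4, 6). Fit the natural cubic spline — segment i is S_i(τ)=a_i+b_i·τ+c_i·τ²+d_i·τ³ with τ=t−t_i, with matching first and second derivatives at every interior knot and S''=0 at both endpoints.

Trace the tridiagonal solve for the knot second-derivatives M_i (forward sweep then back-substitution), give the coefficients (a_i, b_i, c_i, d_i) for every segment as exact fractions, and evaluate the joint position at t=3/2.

Δ: Δ0=5/2, Δ1=-3/2, Δ2=1
row 1: diag=8, rhs=-24; c'=1/4, d'=-3
row 2: denom=8−2·1/4=15/2; d'=(15−2·-3)/(15/2)=14/5
back: M2=14/5
back: M1=-3−1/4·14/5=-37/10
M: M0=0, M1=-37/10, M2=14/5, M3=0
seg 0: a=-1, c=M0/2=0, d=(M1−M0)/(6·2)=-37/120, b=Δ0−h0·(2M0+M1)/6=56/15
seg 1: a=4, c=M1/2=-37/20, d=(M2−M1)/(6·2)=13/24, b=Δ1−h1·(2M1+M2)/6=1/30
seg 2: a=1, c=M2/2=7/5, d=(M3−M2)/(6·2)=-7/30, b=Δ2−h2·(2M2+M3)/6=-13/15
t_q=3/2 → seg 0, τ=3/2; S=-1+56/15·τ+0·τ²+-37/120·τ³=1139/320

  seg 0: a=-1 b=56/15 c=0 d=-37/120
  seg 1: a=4 b=1/30 c=-37/20 d=13/24
  seg 2: a=1 b=-13/15 c=7/5 d=-7/30
S(3/2) = 1139/320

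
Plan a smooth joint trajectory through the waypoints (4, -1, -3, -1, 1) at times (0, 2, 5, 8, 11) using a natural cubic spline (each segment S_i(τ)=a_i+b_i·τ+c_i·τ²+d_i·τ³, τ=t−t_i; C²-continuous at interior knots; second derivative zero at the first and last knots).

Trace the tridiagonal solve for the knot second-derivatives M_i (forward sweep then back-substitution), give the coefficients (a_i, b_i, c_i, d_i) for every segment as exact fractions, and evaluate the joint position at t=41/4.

  seg 0: a=4 b=-584/207 c=0 d=133/1656
  seg 1: a=-1 b=-769/414 c=133/276 d=-211/7452
  seg 2: a=-3 b=223/828 c=47/207 d=-235/7452
  seg 3: a=-1 b=323/414 c=-47/828 d=47/7452
S(41/4) = 3179/5888

Δ: Δ0=-5/2, Δ1=-2/3, Δ2=2/3, Δ3=2/3
row 1: diag=10, rhs=11; c'=3/10, d'=11/10
row 2: denom=12−3·3/10=111/10; d'=(8−3·11/10)/(111/10)=47/111
row 3: denom=12−3·10/37=414/37; d'=(0−3·47/111)/(414/37)=-47/414
back: M3=-47/414
back: M2=47/111−10/37·-47/414=94/207
back: M1=11/10−3/10·94/207=133/138
M: M0=0, M1=133/138, M2=94/207, M3=-47/414, M4=0
seg 0: a=4, c=M0/2=0, d=(M1−M0)/(6·2)=133/1656, b=Δ0−h0·(2M0+M1)/6=-584/207
seg 1: a=-1, c=M1/2=133/276, d=(M2−M1)/(6·3)=-211/7452, b=Δ1−h1·(2M1+M2)/6=-769/414
seg 2: a=-3, c=M2/2=47/207, d=(M3−M2)/(6·3)=-235/7452, b=Δ2−h2·(2M2+M3)/6=223/828
seg 3: a=-1, c=M3/2=-47/828, d=(M4−M3)/(6·3)=47/7452, b=Δ3−h3·(2M3+M4)/6=323/414
t_q=41/4 → seg 3, τ=9/4; S=-1+323/414·τ+-47/828·τ²+47/7452·τ³=3179/5888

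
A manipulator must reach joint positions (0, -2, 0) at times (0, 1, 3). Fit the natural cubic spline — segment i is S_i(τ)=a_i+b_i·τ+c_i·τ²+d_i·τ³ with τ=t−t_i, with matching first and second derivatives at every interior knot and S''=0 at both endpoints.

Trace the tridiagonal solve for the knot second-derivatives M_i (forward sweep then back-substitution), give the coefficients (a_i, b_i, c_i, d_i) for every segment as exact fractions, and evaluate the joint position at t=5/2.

  seg 0: a=0 b=-5/2 c=0 d=1/2
  seg 1: a=-2 b=-1 c=3/2 d=-1/4
S(5/2) = -31/32

Δ: Δ0=-2, Δ1=1
row 1: diag=6, rhs=18; c'=1/3, d'=3
back: M1=3
M: M0=0, M1=3, M2=0
seg 0: a=0, c=M0/2=0, d=(M1−M0)/(6·1)=1/2, b=Δ0−h0·(2M0+M1)/6=-5/2
seg 1: a=-2, c=M1/2=3/2, d=(M2−M1)/(6·2)=-1/4, b=Δ1−h1·(2M1+M2)/6=-1
t_q=5/2 → seg 1, τ=3/2; S=-2+-1·τ+3/2·τ²+-1/4·τ³=-31/32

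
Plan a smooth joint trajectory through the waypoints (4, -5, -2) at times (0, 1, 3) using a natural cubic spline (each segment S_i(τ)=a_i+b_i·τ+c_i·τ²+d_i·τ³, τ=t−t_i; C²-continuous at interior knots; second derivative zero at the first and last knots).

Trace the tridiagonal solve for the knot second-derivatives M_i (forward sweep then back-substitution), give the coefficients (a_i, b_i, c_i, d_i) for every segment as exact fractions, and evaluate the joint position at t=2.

  seg 0: a=4 b=-43/4 c=0 d=7/4
  seg 1: a=-5 b=-11/2 c=21/4 d=-7/8
S(2) = -49/8

Δ: Δ0=-9, Δ1=3/2
row 1: diag=6, rhs=63; c'=1/3, d'=21/2
back: M1=21/2
M: M0=0, M1=21/2, M2=0
seg 0: a=4, c=M0/2=0, d=(M1−M0)/(6·1)=7/4, b=Δ0−h0·(2M0+M1)/6=-43/4
seg 1: a=-5, c=M1/2=21/4, d=(M2−M1)/(6·2)=-7/8, b=Δ1−h1·(2M1+M2)/6=-11/2
t_q=2 → seg 1, τ=1; S=-5+-11/2·τ+21/4·τ²+-7/8·τ³=-49/8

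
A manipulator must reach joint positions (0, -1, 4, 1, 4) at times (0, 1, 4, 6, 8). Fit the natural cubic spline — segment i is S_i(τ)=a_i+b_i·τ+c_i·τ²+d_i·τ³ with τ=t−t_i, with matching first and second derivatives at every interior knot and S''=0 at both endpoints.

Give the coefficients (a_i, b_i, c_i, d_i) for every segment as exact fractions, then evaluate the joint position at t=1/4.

  seg 0: a=0 b=-1249/804 c=0 d=445/804
  seg 1: a=-1 b=43/402 c=445/268 d=-917/2412
  seg 2: a=4 b=-157/804 c=-118/67 d=1783/3216
  seg 3: a=1 b=-118/201 c=839/536 d=-839/3216
S(1/4) = -6513/17152

Δ: Δ0=-1, Δ1=5/3, Δ2=-3/2, Δ3=3/2
row 1: diag=8, rhs=16; c'=3/8, d'=2
row 2: denom=10−3·3/8=71/8; d'=(-19−3·2)/(71/8)=-200/71
row 3: denom=8−2·16/71=536/71; d'=(18−2·-200/71)/(536/71)=839/268
back: M3=839/268
back: M2=-200/71−16/71·839/268=-236/67
back: M1=2−3/8·-236/67=445/134
M: M0=0, M1=445/134, M2=-236/67, M3=839/268, M4=0
seg 0: a=0, c=M0/2=0, d=(M1−M0)/(6·1)=445/804, b=Δ0−h0·(2M0+M1)/6=-1249/804
seg 1: a=-1, c=M1/2=445/268, d=(M2−M1)/(6·3)=-917/2412, b=Δ1−h1·(2M1+M2)/6=43/402
seg 2: a=4, c=M2/2=-118/67, d=(M3−M2)/(6·2)=1783/3216, b=Δ2−h2·(2M2+M3)/6=-157/804
seg 3: a=1, c=M3/2=839/536, d=(M4−M3)/(6·2)=-839/3216, b=Δ3−h3·(2M3+M4)/6=-118/201
t_q=1/4 → seg 0, τ=1/4; S=0+-1249/804·τ+0·τ²+445/804·τ³=-6513/17152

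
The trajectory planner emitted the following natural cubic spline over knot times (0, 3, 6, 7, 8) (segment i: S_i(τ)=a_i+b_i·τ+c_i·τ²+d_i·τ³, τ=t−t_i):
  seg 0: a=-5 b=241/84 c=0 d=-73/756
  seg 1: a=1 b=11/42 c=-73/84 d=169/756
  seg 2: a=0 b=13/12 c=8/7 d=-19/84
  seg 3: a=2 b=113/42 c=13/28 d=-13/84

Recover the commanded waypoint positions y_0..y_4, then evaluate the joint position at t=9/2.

y_0=-5 y_1=1 y_2=0 y_3=2 y_4=5
S(9/2) = 43/224

y_0 = S_0(0) = a_0 = -5
y_1 = S_1(0) = a_1 = 1
y_2 = S_2(0) = a_2 = 0
y_3 = S_3(0) = a_3 = 2
y_4 = S_3(1) = 5
t_q=9/2 is in segment 1 (τ=3/2); S_1(τ)=43/224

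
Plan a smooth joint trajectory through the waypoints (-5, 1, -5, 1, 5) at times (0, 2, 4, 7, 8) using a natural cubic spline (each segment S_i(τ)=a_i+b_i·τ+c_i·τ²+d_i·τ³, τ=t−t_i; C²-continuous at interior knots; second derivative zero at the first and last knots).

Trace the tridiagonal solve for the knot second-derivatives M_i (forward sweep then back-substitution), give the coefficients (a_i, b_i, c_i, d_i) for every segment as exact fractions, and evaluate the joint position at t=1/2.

Δ: Δ0=3, Δ1=-3, Δ2=2, Δ3=4
row 1: diag=8, rhs=-36; c'=1/4, d'=-9/2
row 2: denom=10−2·1/4=19/2; d'=(30−2·-9/2)/(19/2)=78/19
row 3: denom=8−3·6/19=134/19; d'=(12−3·78/19)/(134/19)=-3/67
back: M3=-3/67
back: M2=78/19−6/19·-3/67=276/67
back: M1=-9/2−1/4·276/67=-741/134
M: M0=0, M1=-741/134, M2=276/67, M3=-3/67, M4=0
seg 0: a=-5, c=M0/2=0, d=(M1−M0)/(6·2)=-247/536, b=Δ0−h0·(2M0+M1)/6=649/134
seg 1: a=1, c=M1/2=-741/268, d=(M2−M1)/(6·2)=431/536, b=Δ1−h1·(2M1+M2)/6=-46/67
seg 2: a=-5, c=M2/2=138/67, d=(M3−M2)/(6·3)=-31/134, b=Δ2−h2·(2M2+M3)/6=-281/134
seg 3: a=1, c=M3/2=-3/134, d=(M4−M3)/(6·1)=1/134, b=Δ3−h3·(2M3+M4)/6=269/67
t_q=1/2 → seg 0, τ=1/2; S=-5+649/134·τ+0·τ²+-247/536·τ³=-11303/4288

  seg 0: a=-5 b=649/134 c=0 d=-247/536
  seg 1: a=1 b=-46/67 c=-741/268 d=431/536
  seg 2: a=-5 b=-281/134 c=138/67 d=-31/134
  seg 3: a=1 b=269/67 c=-3/134 d=1/134
S(1/2) = -11303/4288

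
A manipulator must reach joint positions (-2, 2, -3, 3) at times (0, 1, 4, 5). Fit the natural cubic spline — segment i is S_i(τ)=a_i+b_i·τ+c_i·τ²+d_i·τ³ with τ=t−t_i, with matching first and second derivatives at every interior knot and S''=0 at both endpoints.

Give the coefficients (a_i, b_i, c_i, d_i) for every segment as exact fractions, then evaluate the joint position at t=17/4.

  seg 0: a=-2 b=173/33 c=0 d=-41/33
  seg 1: a=2 b=50/33 c=-41/11 d=8/9
  seg 2: a=-3 b=104/33 c=47/11 d=-47/33
S(17/4) = -1385/704

Δ: Δ0=4, Δ1=-5/3, Δ2=6
row 1: diag=8, rhs=-34; c'=3/8, d'=-17/4
row 2: denom=8−3·3/8=55/8; d'=(46−3·-17/4)/(55/8)=94/11
back: M2=94/11
back: M1=-17/4−3/8·94/11=-82/11
M: M0=0, M1=-82/11, M2=94/11, M3=0
seg 0: a=-2, c=M0/2=0, d=(M1−M0)/(6·1)=-41/33, b=Δ0−h0·(2M0+M1)/6=173/33
seg 1: a=2, c=M1/2=-41/11, d=(M2−M1)/(6·3)=8/9, b=Δ1−h1·(2M1+M2)/6=50/33
seg 2: a=-3, c=M2/2=47/11, d=(M3−M2)/(6·1)=-47/33, b=Δ2−h2·(2M2+M3)/6=104/33
t_q=17/4 → seg 2, τ=1/4; S=-3+104/33·τ+47/11·τ²+-47/33·τ³=-1385/704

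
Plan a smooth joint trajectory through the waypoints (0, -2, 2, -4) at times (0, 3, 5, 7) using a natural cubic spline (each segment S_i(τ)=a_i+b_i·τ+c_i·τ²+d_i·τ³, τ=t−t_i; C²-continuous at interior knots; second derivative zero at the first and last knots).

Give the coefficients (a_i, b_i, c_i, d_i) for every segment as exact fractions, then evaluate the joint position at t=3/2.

Δ: Δ0=-2/3, Δ1=2, Δ2=-3
row 1: diag=10, rhs=16; c'=1/5, d'=8/5
row 2: denom=8−2·1/5=38/5; d'=(-30−2·8/5)/(38/5)=-83/19
back: M2=-83/19
back: M1=8/5−1/5·-83/19=47/19
M: M0=0, M1=47/19, M2=-83/19, M3=0
seg 0: a=0, c=M0/2=0, d=(M1−M0)/(6·3)=47/342, b=Δ0−h0·(2M0+M1)/6=-217/114
seg 1: a=-2, c=M1/2=47/38, d=(M2−M1)/(6·2)=-65/114, b=Δ1−h1·(2M1+M2)/6=103/57
seg 2: a=2, c=M2/2=-83/38, d=(M3−M2)/(6·2)=83/228, b=Δ2−h2·(2M2+M3)/6=-5/57
t_q=3/2 → seg 0, τ=3/2; S=0+-217/114·τ+0·τ²+47/342·τ³=-727/304

  seg 0: a=0 b=-217/114 c=0 d=47/342
  seg 1: a=-2 b=103/57 c=47/38 d=-65/114
  seg 2: a=2 b=-5/57 c=-83/38 d=83/228
S(3/2) = -727/304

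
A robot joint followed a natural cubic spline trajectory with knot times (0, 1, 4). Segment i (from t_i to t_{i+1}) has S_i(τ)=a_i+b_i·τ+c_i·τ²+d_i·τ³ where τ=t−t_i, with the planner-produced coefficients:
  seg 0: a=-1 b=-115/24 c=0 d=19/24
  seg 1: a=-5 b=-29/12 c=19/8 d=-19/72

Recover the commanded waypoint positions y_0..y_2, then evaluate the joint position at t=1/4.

y_0=-1 y_1=-5 y_2=2
S(1/4) = -1119/512

y_0 = S_0(0) = a_0 = -1
y_1 = S_1(0) = a_1 = -5
y_2 = S_1(3) = 2
t_q=1/4 is in segment 0 (τ=1/4); S_0(τ)=-1119/512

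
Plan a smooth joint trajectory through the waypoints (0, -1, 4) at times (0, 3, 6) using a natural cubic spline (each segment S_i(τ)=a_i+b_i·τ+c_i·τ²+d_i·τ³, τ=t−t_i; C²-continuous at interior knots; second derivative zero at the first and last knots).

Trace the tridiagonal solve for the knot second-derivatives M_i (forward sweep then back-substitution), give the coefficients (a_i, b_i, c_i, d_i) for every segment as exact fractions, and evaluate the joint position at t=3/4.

Δ: Δ0=-1/3, Δ1=5/3
row 1: diag=12, rhs=12; c'=1/4, d'=1
back: M1=1
M: M0=0, M1=1, M2=0
seg 0: a=0, c=M0/2=0, d=(M1−M0)/(6·3)=1/18, b=Δ0−h0·(2M0+M1)/6=-5/6
seg 1: a=-1, c=M1/2=1/2, d=(M2−M1)/(6·3)=-1/18, b=Δ1−h1·(2M1+M2)/6=2/3
t_q=3/4 → seg 0, τ=3/4; S=0+-5/6·τ+0·τ²+1/18·τ³=-77/128

  seg 0: a=0 b=-5/6 c=0 d=1/18
  seg 1: a=-1 b=2/3 c=1/2 d=-1/18
S(3/4) = -77/128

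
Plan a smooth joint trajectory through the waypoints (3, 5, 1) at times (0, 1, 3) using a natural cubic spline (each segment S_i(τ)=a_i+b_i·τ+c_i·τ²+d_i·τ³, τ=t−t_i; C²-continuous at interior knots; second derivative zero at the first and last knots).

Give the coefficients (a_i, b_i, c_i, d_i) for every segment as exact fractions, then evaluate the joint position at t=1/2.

Δ: Δ0=2, Δ1=-2
row 1: diag=6, rhs=-24; c'=1/3, d'=-4
back: M1=-4
M: M0=0, M1=-4, M2=0
seg 0: a=3, c=M0/2=0, d=(M1−M0)/(6·1)=-2/3, b=Δ0−h0·(2M0+M1)/6=8/3
seg 1: a=5, c=M1/2=-2, d=(M2−M1)/(6·2)=1/3, b=Δ1−h1·(2M1+M2)/6=2/3
t_q=1/2 → seg 0, τ=1/2; S=3+8/3·τ+0·τ²+-2/3·τ³=17/4

  seg 0: a=3 b=8/3 c=0 d=-2/3
  seg 1: a=5 b=2/3 c=-2 d=1/3
S(1/2) = 17/4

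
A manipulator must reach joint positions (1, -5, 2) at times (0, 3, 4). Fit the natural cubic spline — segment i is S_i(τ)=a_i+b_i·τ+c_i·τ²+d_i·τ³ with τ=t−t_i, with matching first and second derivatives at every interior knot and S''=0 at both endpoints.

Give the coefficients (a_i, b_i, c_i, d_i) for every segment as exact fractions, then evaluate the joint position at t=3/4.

  seg 0: a=1 b=-43/8 c=0 d=3/8
  seg 1: a=-5 b=19/4 c=27/8 d=-9/8
S(3/4) = -1471/512

Δ: Δ0=-2, Δ1=7
row 1: diag=8, rhs=54; c'=1/8, d'=27/4
back: M1=27/4
M: M0=0, M1=27/4, M2=0
seg 0: a=1, c=M0/2=0, d=(M1−M0)/(6·3)=3/8, b=Δ0−h0·(2M0+M1)/6=-43/8
seg 1: a=-5, c=M1/2=27/8, d=(M2−M1)/(6·1)=-9/8, b=Δ1−h1·(2M1+M2)/6=19/4
t_q=3/4 → seg 0, τ=3/4; S=1+-43/8·τ+0·τ²+3/8·τ³=-1471/512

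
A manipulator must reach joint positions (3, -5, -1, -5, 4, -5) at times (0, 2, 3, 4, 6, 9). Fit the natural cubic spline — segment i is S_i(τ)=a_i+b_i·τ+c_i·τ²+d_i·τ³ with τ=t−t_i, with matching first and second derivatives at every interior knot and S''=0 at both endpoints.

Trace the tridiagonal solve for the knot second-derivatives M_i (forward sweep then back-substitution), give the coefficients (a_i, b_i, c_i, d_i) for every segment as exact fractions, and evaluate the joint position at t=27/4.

Δ: Δ0=-4, Δ1=4, Δ2=-4, Δ3=9/2, Δ4=-3
row 1: diag=6, rhs=48; c'=1/6, d'=8
row 2: denom=4−1·1/6=23/6; d'=(-48−1·8)/(23/6)=-336/23
row 3: denom=6−1·6/23=132/23; d'=(51−1·-336/23)/(132/23)=503/44
row 4: denom=10−2·23/66=307/33; d'=(-45−2·503/44)/(307/33)=-4479/614
back: M4=-4479/614
back: M3=503/44−23/66·-4479/614=4290/307
back: M2=-336/23−6/23·4290/307=-5604/307
back: M1=8−1/6·-5604/307=3390/307
M: M0=0, M1=3390/307, M2=-5604/307, M3=4290/307, M4=-4479/614, M5=0
seg 0: a=3, c=M0/2=0, d=(M1−M0)/(6·2)=565/614, b=Δ0−h0·(2M0+M1)/6=-2358/307
seg 1: a=-5, c=M1/2=1695/307, d=(M2−M1)/(6·1)=-1499/307, b=Δ1−h1·(2M1+M2)/6=1032/307
seg 2: a=-1, c=M2/2=-2802/307, d=(M3−M2)/(6·1)=1649/307, b=Δ2−h2·(2M2+M3)/6=-75/307
seg 3: a=-5, c=M3/2=2145/307, d=(M4−M3)/(6·2)=-4353/2456, b=Δ3−h3·(2M3+M4)/6=-732/307
seg 4: a=4, c=M4/2=-4479/1228, d=(M5−M4)/(6·3)=1493/3684, b=Δ4−h4·(2M4+M5)/6=2637/614
t_q=27/4 → seg 4, τ=3/4; S=4+2637/614·τ+-4479/1228·τ²+1493/3684·τ³=419713/78592

  seg 0: a=3 b=-2358/307 c=0 d=565/614
  seg 1: a=-5 b=1032/307 c=1695/307 d=-1499/307
  seg 2: a=-1 b=-75/307 c=-2802/307 d=1649/307
  seg 3: a=-5 b=-732/307 c=2145/307 d=-4353/2456
  seg 4: a=4 b=2637/614 c=-4479/1228 d=1493/3684
S(27/4) = 419713/78592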